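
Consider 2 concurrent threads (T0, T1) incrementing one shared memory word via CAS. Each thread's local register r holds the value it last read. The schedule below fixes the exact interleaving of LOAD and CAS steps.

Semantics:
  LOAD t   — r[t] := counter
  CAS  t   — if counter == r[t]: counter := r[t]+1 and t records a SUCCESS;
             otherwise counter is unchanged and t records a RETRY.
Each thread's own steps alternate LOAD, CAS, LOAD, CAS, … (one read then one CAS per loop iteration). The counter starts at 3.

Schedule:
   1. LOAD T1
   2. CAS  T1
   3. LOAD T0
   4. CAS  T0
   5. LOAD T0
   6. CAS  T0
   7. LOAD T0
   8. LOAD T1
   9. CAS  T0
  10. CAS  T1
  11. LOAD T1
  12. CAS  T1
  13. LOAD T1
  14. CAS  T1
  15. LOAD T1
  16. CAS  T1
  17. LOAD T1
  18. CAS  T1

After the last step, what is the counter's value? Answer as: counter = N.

#1 T1 reads 3
#2 T1 CAS(3→4) writes; counter now 4
#3 T0 reads 4
#4 T0 CAS(4→5) writes; counter now 5
#5 T0 reads 5
#6 T0 CAS(5→6) writes; counter now 6
#7 T0 reads 6
#8 T1 reads 6
#9 T0 CAS(6→7) writes; counter now 7
#10 T1 CAS(6→7) fails; counter now 7
#11 T1 reads 7
#12 T1 CAS(7→8) writes; counter now 8
#13 T1 reads 8
#14 T1 CAS(8→9) writes; counter now 9
#15 T1 reads 9
#16 T1 CAS(9→10) writes; counter now 10
#17 T1 reads 10
#18 T1 CAS(10→11) writes; counter now 11

counter = 11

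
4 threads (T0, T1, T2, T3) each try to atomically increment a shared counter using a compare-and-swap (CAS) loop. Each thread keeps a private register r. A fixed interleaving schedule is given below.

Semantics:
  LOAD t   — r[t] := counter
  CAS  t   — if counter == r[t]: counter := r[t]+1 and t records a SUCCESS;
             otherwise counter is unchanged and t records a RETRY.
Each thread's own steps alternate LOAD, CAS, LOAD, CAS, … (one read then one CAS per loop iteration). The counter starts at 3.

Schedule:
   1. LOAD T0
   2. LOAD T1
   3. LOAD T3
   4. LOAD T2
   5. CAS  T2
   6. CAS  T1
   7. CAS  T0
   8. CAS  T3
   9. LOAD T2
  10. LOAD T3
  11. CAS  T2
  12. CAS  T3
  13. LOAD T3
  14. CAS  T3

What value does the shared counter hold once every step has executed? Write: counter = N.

counter = 6

#1 T0 reads 3
#2 T1 reads 3
#3 T3 reads 3
#4 T2 reads 3
#5 T2 CAS(3→4) writes; counter now 4
#6 T1 CAS(3→4) fails; counter now 4
#7 T0 CAS(3→4) fails; counter now 4
#8 T3 CAS(3→4) fails; counter now 4
#9 T2 reads 4
#10 T3 reads 4
#11 T2 CAS(4→5) writes; counter now 5
#12 T3 CAS(4→5) fails; counter now 5
#13 T3 reads 5
#14 T3 CAS(5→6) writes; counter now 6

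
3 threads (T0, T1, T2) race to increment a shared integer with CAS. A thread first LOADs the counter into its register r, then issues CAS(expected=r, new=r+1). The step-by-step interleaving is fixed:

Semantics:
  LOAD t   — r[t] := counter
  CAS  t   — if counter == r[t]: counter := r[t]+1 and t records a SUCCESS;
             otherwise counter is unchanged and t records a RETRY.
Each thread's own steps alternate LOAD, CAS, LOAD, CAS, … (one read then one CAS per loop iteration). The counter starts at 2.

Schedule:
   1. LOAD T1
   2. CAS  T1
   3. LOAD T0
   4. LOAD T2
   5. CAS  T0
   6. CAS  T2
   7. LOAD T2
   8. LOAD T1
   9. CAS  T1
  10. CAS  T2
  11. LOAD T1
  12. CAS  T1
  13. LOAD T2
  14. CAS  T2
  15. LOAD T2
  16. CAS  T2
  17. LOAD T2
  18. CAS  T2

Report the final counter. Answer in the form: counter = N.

counter = 9

1. LOAD T1 → mem=2 r[T1]=2 [LOAD]
2. CAS T1 → mem=3 r[T1]=2 [OK]
3. LOAD T0 → mem=3 r[T0]=3 [LOAD]
4. LOAD T2 → mem=3 r[T2]=3 [LOAD]
5. CAS T0 → mem=4 r[T0]=3 [OK]
6. CAS T2 → mem=4 r[T2]=3 [RETRY]
7. LOAD T2 → mem=4 r[T2]=4 [LOAD]
8. LOAD T1 → mem=4 r[T1]=4 [LOAD]
9. CAS T1 → mem=5 r[T1]=4 [OK]
10. CAS T2 → mem=5 r[T2]=4 [RETRY]
11. LOAD T1 → mem=5 r[T1]=5 [LOAD]
12. CAS T1 → mem=6 r[T1]=5 [OK]
13. LOAD T2 → mem=6 r[T2]=6 [LOAD]
14. CAS T2 → mem=7 r[T2]=6 [OK]
15. LOAD T2 → mem=7 r[T2]=7 [LOAD]
16. CAS T2 → mem=8 r[T2]=7 [OK]
17. LOAD T2 → mem=8 r[T2]=8 [LOAD]
18. CAS T2 → mem=9 r[T2]=8 [OK]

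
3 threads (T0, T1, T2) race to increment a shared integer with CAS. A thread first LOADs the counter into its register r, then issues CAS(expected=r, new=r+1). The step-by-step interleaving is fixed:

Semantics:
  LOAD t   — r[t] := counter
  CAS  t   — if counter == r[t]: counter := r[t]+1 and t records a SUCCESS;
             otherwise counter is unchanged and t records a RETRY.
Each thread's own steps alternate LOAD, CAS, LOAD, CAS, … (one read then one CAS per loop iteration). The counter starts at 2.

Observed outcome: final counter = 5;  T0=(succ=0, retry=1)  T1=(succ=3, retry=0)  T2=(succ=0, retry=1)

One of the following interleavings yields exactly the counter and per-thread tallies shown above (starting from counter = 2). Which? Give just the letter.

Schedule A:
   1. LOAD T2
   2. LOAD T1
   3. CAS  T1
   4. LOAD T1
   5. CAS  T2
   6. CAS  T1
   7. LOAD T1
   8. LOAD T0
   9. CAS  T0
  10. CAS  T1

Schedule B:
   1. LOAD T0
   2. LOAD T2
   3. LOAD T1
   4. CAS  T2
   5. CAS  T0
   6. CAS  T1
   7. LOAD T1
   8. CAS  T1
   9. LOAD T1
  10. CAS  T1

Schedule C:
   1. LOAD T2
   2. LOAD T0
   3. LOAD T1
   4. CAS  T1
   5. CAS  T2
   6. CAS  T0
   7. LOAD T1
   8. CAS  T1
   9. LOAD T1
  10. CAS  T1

Tracing schedule C:
1. LOAD T2 → mem=2 r[T2]=2 [LOAD]
2. LOAD T0 → mem=2 r[T0]=2 [LOAD]
3. LOAD T1 → mem=2 r[T1]=2 [LOAD]
4. CAS T1 → mem=3 r[T1]=2 [OK]
5. CAS T2 → mem=3 r[T2]=2 [RETRY]
6. CAS T0 → mem=3 r[T0]=2 [RETRY]
7. LOAD T1 → mem=3 r[T1]=3 [LOAD]
8. CAS T1 → mem=4 r[T1]=3 [OK]
9. LOAD T1 → mem=4 r[T1]=4 [LOAD]
10. CAS T1 → mem=5 r[T1]=4 [OK]

C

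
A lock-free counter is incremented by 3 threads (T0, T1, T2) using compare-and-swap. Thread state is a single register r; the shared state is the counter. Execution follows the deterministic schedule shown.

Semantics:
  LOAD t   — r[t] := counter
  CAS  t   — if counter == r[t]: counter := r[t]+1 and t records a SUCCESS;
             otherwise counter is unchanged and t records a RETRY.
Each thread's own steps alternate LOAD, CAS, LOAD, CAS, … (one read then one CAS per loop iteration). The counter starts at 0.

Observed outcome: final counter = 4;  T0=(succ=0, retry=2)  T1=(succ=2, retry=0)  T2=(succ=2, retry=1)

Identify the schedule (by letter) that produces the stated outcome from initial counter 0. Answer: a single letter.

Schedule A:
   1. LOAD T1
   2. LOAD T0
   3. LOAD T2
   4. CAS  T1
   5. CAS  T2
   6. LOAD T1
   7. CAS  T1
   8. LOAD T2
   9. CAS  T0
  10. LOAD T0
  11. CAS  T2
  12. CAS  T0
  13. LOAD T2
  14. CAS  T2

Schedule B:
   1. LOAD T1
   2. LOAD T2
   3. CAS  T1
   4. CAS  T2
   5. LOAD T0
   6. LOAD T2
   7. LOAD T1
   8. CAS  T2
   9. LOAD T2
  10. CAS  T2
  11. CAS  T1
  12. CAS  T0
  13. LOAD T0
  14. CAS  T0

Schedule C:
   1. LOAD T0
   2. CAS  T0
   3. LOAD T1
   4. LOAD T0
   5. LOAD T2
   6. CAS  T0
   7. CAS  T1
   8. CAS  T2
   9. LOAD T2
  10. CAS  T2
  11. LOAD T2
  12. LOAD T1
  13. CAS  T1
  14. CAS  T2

Simulating candidate A:
[1] T1.load  rd  (counter 0, T1.r 0)
[2] T0.load  rd  (counter 0, T0.r 0)
[3] T2.load  rd  (counter 0, T2.r 0)
[4] T1.cas  hit  (counter 1, T1.r 0)
[5] T2.cas  miss  (counter 1, T2.r 0)
[6] T1.load  rd  (counter 1, T1.r 1)
[7] T1.cas  hit  (counter 2, T1.r 1)
[8] T2.load  rd  (counter 2, T2.r 2)
[9] T0.cas  miss  (counter 2, T0.r 0)
[10] T0.load  rd  (counter 2, T0.r 2)
[11] T2.cas  hit  (counter 3, T2.r 2)
[12] T0.cas  miss  (counter 3, T0.r 2)
[13] T2.load  rd  (counter 3, T2.r 3)
[14] T2.cas  hit  (counter 4, T2.r 3)

A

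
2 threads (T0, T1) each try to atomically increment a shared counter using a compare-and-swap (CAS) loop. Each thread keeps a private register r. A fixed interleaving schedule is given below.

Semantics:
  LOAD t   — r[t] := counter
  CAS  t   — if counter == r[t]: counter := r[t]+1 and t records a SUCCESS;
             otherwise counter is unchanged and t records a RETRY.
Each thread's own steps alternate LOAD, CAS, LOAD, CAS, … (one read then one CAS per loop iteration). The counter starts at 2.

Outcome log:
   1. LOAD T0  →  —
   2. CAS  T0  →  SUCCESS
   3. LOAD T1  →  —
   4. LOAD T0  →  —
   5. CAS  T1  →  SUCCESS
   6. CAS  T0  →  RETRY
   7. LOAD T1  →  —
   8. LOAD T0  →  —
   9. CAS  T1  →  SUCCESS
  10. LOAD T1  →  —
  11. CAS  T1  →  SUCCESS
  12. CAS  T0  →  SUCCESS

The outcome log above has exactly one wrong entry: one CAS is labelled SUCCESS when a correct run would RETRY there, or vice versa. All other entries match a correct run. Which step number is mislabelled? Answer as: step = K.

step = 12

Re-executing:
   1) LOAD T0:  M=2  r_T0=2
   2) CAS  T0:  M=3  r_T0=2 ✓
   3) LOAD T1:  M=3  r_T1=3
   4) LOAD T0:  M=3  r_T0=3
   5) CAS  T1:  M=4  r_T1=3 ✓
   6) CAS  T0:  M=4  r_T0=3 ✗
   7) LOAD T1:  M=4  r_T1=4
   8) LOAD T0:  M=4  r_T0=4
   9) CAS  T1:  M=5  r_T1=4 ✓
  10) LOAD T1:  M=5  r_T1=5
  11) CAS  T1:  M=6  r_T1=5 ✓
  12) CAS  T0:  M=6  r_T0=4 ✗
Log disagrees first at step 12.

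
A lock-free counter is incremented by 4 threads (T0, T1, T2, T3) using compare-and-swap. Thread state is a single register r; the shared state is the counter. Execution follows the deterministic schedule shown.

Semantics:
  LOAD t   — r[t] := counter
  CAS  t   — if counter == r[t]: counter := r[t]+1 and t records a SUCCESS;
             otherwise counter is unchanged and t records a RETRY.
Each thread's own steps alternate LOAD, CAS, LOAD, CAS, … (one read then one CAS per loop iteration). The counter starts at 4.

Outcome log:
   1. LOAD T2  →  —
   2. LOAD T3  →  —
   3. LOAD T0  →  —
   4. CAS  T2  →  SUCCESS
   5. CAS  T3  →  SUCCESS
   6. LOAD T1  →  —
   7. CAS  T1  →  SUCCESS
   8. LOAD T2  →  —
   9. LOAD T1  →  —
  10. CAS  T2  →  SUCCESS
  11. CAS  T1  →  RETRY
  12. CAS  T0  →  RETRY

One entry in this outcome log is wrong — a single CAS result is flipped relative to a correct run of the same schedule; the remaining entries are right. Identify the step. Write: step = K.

step = 5

Reference trace:
[1] T2.load  rd  (counter 4, T2.r 4)
[2] T3.load  rd  (counter 4, T3.r 4)
[3] T0.load  rd  (counter 4, T0.r 4)
[4] T2.cas  hit  (counter 5, T2.r 4)
[5] T3.cas  miss  (counter 5, T3.r 4)
[6] T1.load  rd  (counter 5, T1.r 5)
[7] T1.cas  hit  (counter 6, T1.r 5)
[8] T2.load  rd  (counter 6, T2.r 6)
[9] T1.load  rd  (counter 6, T1.r 6)
[10] T2.cas  hit  (counter 7, T2.r 6)
[11] T1.cas  miss  (counter 7, T1.r 6)
[12] T0.cas  miss  (counter 7, T0.r 4)
Mismatch at 5.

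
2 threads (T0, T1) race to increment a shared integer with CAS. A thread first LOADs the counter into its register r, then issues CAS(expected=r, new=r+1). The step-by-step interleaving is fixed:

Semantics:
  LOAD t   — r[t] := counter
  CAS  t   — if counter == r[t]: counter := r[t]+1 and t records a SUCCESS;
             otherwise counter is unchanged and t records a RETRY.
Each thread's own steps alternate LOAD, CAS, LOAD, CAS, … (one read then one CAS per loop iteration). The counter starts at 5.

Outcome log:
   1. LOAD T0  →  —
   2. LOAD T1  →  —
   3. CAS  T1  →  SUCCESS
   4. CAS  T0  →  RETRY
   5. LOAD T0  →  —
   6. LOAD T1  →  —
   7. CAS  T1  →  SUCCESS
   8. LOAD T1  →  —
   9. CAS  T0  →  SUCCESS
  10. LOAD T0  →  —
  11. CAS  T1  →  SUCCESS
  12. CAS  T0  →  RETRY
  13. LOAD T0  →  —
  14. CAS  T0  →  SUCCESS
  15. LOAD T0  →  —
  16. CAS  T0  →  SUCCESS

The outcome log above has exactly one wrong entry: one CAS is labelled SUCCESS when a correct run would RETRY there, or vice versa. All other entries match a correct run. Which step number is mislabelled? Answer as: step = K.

Reference trace:
#1 T0 reads 5
#2 T1 reads 5
#3 T1 CAS(5→6) writes; counter now 6
#4 T0 CAS(5→6) fails; counter now 6
#5 T0 reads 6
#6 T1 reads 6
#7 T1 CAS(6→7) writes; counter now 7
#8 T1 reads 7
#9 T0 CAS(6→7) fails; counter now 7
#10 T0 reads 7
#11 T1 CAS(7→8) writes; counter now 8
#12 T0 CAS(7→8) fails; counter now 8
#13 T0 reads 8
#14 T0 CAS(8→9) writes; counter now 9
#15 T0 reads 9
#16 T0 CAS(9→10) writes; counter now 10
Log disagrees first at step 9.

step = 9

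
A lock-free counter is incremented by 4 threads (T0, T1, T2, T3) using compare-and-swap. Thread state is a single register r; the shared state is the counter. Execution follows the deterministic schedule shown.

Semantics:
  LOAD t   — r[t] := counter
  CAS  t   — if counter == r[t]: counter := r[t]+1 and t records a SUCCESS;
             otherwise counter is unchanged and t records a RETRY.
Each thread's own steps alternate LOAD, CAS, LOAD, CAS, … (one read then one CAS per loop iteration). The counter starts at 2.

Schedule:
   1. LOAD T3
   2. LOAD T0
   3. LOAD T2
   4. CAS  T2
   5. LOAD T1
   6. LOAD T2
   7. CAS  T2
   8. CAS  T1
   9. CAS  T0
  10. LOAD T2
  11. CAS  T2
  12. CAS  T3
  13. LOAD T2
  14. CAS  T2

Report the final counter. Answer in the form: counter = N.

counter = 6

step 1: T3 LOAD ⇒ load; ctr=2 reg=2
step 2: T0 LOAD ⇒ load; ctr=2 reg=2
step 3: T2 LOAD ⇒ load; ctr=2 reg=2
step 4: T2 CAS ⇒ ok; ctr=3 reg=2
step 5: T1 LOAD ⇒ load; ctr=3 reg=3
step 6: T2 LOAD ⇒ load; ctr=3 reg=3
step 7: T2 CAS ⇒ ok; ctr=4 reg=3
step 8: T1 CAS ⇒ retry; ctr=4 reg=3
step 9: T0 CAS ⇒ retry; ctr=4 reg=2
step 10: T2 LOAD ⇒ load; ctr=4 reg=4
step 11: T2 CAS ⇒ ok; ctr=5 reg=4
step 12: T3 CAS ⇒ retry; ctr=5 reg=2
step 13: T2 LOAD ⇒ load; ctr=5 reg=5
step 14: T2 CAS ⇒ ok; ctr=6 reg=5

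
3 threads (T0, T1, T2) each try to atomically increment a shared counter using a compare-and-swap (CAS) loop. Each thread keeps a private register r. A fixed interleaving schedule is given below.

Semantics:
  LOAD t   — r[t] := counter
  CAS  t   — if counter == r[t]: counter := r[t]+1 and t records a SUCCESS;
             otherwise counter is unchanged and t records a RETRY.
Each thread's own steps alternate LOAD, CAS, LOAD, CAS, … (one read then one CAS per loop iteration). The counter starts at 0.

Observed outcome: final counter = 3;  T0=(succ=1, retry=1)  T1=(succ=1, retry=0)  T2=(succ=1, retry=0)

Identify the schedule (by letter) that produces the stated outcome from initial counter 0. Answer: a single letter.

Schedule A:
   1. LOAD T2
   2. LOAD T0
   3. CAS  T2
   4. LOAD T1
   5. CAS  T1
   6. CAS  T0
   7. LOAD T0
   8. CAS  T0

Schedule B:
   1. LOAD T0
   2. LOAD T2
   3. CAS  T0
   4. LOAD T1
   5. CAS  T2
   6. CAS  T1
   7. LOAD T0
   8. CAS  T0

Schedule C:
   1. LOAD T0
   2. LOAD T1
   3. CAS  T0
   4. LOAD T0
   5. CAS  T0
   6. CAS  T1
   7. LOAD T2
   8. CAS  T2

Tracing schedule A:
[1] T2.load  rd  (counter 0, T2.r 0)
[2] T0.load  rd  (counter 0, T0.r 0)
[3] T2.cas  hit  (counter 1, T2.r 0)
[4] T1.load  rd  (counter 1, T1.r 1)
[5] T1.cas  hit  (counter 2, T1.r 1)
[6] T0.cas  miss  (counter 2, T0.r 0)
[7] T0.load  rd  (counter 2, T0.r 2)
[8] T0.cas  hit  (counter 3, T0.r 2)

A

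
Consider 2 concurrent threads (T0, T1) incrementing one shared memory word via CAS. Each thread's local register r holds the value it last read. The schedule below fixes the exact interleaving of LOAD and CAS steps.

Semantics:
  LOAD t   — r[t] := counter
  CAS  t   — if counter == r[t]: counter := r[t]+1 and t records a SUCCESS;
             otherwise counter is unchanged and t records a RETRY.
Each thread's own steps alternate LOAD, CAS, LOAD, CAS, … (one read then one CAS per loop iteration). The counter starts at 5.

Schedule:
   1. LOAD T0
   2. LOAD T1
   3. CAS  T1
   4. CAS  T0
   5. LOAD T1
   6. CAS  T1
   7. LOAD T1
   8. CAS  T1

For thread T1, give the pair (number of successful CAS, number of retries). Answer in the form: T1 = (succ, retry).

T1 = (3, 0)

[1] T0.load  rd  (counter 5, T0.r 5)
[2] T1.load  rd  (counter 5, T1.r 5)
[3] T1.cas  hit  (counter 6, T1.r 5)
[4] T0.cas  miss  (counter 6, T0.r 5)
[5] T1.load  rd  (counter 6, T1.r 6)
[6] T1.cas  hit  (counter 7, T1.r 6)
[7] T1.load  rd  (counter 7, T1.r 7)
[8] T1.cas  hit  (counter 8, T1.r 7)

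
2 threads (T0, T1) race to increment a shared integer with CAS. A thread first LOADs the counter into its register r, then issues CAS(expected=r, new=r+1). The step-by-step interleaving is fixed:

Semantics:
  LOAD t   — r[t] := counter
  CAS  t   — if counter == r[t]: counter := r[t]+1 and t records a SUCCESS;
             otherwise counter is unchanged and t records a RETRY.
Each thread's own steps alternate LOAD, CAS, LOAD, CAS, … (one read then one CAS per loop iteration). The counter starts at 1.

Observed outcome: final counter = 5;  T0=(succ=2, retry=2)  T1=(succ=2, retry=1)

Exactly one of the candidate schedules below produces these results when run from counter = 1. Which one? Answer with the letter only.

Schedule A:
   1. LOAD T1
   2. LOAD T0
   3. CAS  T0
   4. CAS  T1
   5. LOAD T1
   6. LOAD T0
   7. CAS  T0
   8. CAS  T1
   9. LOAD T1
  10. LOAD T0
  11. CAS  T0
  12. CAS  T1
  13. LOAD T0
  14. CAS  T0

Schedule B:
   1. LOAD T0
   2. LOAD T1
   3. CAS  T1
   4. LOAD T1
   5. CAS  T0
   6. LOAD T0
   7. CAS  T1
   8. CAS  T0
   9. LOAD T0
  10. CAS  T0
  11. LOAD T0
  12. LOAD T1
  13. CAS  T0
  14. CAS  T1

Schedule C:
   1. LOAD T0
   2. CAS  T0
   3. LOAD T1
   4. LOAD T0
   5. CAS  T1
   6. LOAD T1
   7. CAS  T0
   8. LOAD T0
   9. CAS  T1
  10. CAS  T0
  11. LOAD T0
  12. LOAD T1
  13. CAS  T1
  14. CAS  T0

Run B:
step 1: T0 LOAD ⇒ load; ctr=1 reg=1
step 2: T1 LOAD ⇒ load; ctr=1 reg=1
step 3: T1 CAS ⇒ ok; ctr=2 reg=1
step 4: T1 LOAD ⇒ load; ctr=2 reg=2
step 5: T0 CAS ⇒ retry; ctr=2 reg=1
step 6: T0 LOAD ⇒ load; ctr=2 reg=2
step 7: T1 CAS ⇒ ok; ctr=3 reg=2
step 8: T0 CAS ⇒ retry; ctr=3 reg=2
step 9: T0 LOAD ⇒ load; ctr=3 reg=3
step 10: T0 CAS ⇒ ok; ctr=4 reg=3
step 11: T0 LOAD ⇒ load; ctr=4 reg=4
step 12: T1 LOAD ⇒ load; ctr=4 reg=4
step 13: T0 CAS ⇒ ok; ctr=5 reg=4
step 14: T1 CAS ⇒ retry; ctr=5 reg=4

B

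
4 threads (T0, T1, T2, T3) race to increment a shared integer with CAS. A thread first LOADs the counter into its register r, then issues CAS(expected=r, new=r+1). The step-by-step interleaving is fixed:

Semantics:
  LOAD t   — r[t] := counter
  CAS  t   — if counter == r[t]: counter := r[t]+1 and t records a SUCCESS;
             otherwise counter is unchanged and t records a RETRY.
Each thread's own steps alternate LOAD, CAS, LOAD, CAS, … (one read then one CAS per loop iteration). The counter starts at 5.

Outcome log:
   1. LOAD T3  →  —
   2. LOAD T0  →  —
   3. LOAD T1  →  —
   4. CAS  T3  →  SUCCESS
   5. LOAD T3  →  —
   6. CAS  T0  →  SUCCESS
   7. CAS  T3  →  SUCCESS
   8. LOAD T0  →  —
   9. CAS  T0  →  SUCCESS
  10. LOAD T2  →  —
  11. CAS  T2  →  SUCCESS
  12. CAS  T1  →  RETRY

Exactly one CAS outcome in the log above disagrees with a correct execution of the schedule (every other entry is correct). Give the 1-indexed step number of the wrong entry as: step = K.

step = 6

Correct run:
   1) LOAD T3:  M=5  r_T3=5
   2) LOAD T0:  M=5  r_T0=5
   3) LOAD T1:  M=5  r_T1=5
   4) CAS  T3:  M=6  r_T3=5 ✓
   5) LOAD T3:  M=6  r_T3=6
   6) CAS  T0:  M=6  r_T0=5 ✗
   7) CAS  T3:  M=7  r_T3=6 ✓
   8) LOAD T0:  M=7  r_T0=7
   9) CAS  T0:  M=8  r_T0=7 ✓
  10) LOAD T2:  M=8  r_T2=8
  11) CAS  T2:  M=9  r_T2=8 ✓
  12) CAS  T1:  M=9  r_T1=5 ✗
Mismatch at 6.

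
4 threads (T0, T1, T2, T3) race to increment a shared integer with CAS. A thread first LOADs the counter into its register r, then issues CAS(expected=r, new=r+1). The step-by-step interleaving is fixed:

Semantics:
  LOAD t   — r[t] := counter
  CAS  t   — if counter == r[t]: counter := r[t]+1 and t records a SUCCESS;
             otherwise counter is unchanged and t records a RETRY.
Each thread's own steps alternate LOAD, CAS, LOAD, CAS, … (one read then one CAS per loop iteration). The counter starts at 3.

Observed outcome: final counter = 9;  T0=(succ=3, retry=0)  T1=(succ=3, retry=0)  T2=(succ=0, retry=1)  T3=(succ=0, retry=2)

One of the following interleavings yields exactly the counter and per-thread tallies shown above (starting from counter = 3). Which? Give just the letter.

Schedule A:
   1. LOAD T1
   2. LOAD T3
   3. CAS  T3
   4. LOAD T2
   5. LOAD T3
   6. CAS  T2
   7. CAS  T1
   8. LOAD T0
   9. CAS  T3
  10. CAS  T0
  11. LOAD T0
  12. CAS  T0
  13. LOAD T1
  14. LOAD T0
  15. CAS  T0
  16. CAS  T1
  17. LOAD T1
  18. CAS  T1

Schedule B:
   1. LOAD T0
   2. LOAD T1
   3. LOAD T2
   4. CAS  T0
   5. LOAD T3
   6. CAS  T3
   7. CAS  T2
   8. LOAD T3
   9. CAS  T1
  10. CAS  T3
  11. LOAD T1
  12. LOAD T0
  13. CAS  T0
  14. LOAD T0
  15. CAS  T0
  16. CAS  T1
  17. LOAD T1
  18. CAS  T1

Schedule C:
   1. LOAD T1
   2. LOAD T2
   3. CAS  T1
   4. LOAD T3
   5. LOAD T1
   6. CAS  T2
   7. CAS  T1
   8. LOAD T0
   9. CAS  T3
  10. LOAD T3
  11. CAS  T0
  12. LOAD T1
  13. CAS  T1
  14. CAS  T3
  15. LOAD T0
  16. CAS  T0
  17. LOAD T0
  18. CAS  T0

Run C:
T1 LOAD — after: cnt=3, r=3 — load
T2 LOAD — after: cnt=3, r=3 — load
T1 CAS — after: cnt=4, r=3 — ok
T3 LOAD — after: cnt=4, r=4 — load
T1 LOAD — after: cnt=4, r=4 — load
T2 CAS — after: cnt=4, r=3 — retry
T1 CAS — after: cnt=5, r=4 — ok
T0 LOAD — after: cnt=5, r=5 — load
T3 CAS — after: cnt=5, r=4 — retry
T3 LOAD — after: cnt=5, r=5 — load
T0 CAS — after: cnt=6, r=5 — ok
T1 LOAD — after: cnt=6, r=6 — load
T1 CAS — after: cnt=7, r=6 — ok
T3 CAS — after: cnt=7, r=5 — retry
T0 LOAD — after: cnt=7, r=7 — load
T0 CAS — after: cnt=8, r=7 — ok
T0 LOAD — after: cnt=8, r=8 — load
T0 CAS — after: cnt=9, r=8 — ok

C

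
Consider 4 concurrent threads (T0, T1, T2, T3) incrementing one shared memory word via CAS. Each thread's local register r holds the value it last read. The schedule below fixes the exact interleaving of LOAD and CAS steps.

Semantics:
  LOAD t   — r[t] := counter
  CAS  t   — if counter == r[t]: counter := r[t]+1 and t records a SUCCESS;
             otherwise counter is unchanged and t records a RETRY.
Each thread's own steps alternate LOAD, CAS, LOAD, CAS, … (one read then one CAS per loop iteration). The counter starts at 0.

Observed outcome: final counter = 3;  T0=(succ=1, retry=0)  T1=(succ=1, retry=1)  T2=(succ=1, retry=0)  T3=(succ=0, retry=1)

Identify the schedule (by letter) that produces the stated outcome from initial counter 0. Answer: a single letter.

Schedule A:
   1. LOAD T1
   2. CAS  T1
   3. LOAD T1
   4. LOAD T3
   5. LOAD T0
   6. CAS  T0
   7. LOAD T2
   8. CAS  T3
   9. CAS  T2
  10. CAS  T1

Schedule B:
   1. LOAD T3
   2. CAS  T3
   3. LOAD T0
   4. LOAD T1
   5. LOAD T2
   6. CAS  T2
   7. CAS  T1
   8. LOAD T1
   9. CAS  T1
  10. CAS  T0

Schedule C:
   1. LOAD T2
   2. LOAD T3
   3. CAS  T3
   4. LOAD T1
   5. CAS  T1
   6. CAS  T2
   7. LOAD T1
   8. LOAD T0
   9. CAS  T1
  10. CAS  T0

A

Run A:
T1 LOAD — after: cnt=0, r=0 — load
T1 CAS — after: cnt=1, r=0 — ok
T1 LOAD — after: cnt=1, r=1 — load
T3 LOAD — after: cnt=1, r=1 — load
T0 LOAD — after: cnt=1, r=1 — load
T0 CAS — after: cnt=2, r=1 — ok
T2 LOAD — after: cnt=2, r=2 — load
T3 CAS — after: cnt=2, r=1 — retry
T2 CAS — after: cnt=3, r=2 — ok
T1 CAS — after: cnt=3, r=1 — retry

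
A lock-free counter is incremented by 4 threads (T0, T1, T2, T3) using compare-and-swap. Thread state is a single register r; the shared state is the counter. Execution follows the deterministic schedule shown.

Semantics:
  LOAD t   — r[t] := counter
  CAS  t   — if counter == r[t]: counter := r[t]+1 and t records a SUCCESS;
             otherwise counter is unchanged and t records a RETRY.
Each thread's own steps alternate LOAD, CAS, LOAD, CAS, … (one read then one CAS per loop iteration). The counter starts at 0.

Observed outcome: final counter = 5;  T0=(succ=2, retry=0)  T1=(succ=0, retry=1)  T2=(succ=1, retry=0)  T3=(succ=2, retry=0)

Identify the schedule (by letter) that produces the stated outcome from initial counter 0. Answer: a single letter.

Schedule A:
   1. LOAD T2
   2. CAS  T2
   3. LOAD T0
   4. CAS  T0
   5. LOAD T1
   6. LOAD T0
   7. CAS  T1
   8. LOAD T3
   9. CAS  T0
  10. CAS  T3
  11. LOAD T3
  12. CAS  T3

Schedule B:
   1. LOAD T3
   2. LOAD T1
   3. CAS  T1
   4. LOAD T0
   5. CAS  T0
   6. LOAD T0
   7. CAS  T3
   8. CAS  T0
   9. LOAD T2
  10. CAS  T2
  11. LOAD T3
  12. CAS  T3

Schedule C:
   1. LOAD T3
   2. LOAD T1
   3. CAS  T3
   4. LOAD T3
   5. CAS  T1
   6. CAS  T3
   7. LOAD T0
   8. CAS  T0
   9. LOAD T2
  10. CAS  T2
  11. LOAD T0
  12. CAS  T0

C

Tracing schedule C:
step 1: T3 LOAD ⇒ load; ctr=0 reg=0
step 2: T1 LOAD ⇒ load; ctr=0 reg=0
step 3: T3 CAS ⇒ ok; ctr=1 reg=0
step 4: T3 LOAD ⇒ load; ctr=1 reg=1
step 5: T1 CAS ⇒ retry; ctr=1 reg=0
step 6: T3 CAS ⇒ ok; ctr=2 reg=1
step 7: T0 LOAD ⇒ load; ctr=2 reg=2
step 8: T0 CAS ⇒ ok; ctr=3 reg=2
step 9: T2 LOAD ⇒ load; ctr=3 reg=3
step 10: T2 CAS ⇒ ok; ctr=4 reg=3
step 11: T0 LOAD ⇒ load; ctr=4 reg=4
step 12: T0 CAS ⇒ ok; ctr=5 reg=4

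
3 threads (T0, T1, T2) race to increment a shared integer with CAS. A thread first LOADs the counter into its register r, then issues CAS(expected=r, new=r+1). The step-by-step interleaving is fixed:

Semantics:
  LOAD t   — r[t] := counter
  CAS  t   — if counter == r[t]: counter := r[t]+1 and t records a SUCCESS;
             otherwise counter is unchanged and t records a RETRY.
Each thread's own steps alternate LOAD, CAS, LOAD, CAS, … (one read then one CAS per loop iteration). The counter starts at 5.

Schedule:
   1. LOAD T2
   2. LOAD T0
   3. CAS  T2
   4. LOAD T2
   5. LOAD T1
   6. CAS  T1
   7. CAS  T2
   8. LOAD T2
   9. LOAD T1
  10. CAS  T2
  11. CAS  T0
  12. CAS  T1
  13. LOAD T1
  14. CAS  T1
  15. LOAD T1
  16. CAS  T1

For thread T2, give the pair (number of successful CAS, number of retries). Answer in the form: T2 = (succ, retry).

T2 = (2, 1)

T2 LOAD — after: cnt=5, r=5 — load
T0 LOAD — after: cnt=5, r=5 — load
T2 CAS — after: cnt=6, r=5 — ok
T2 LOAD — after: cnt=6, r=6 — load
T1 LOAD — after: cnt=6, r=6 — load
T1 CAS — after: cnt=7, r=6 — ok
T2 CAS — after: cnt=7, r=6 — retry
T2 LOAD — after: cnt=7, r=7 — load
T1 LOAD — after: cnt=7, r=7 — load
T2 CAS — after: cnt=8, r=7 — ok
T0 CAS — after: cnt=8, r=5 — retry
T1 CAS — after: cnt=8, r=7 — retry
T1 LOAD — after: cnt=8, r=8 — load
T1 CAS — after: cnt=9, r=8 — ok
T1 LOAD — after: cnt=9, r=9 — load
T1 CAS — after: cnt=10, r=9 — ok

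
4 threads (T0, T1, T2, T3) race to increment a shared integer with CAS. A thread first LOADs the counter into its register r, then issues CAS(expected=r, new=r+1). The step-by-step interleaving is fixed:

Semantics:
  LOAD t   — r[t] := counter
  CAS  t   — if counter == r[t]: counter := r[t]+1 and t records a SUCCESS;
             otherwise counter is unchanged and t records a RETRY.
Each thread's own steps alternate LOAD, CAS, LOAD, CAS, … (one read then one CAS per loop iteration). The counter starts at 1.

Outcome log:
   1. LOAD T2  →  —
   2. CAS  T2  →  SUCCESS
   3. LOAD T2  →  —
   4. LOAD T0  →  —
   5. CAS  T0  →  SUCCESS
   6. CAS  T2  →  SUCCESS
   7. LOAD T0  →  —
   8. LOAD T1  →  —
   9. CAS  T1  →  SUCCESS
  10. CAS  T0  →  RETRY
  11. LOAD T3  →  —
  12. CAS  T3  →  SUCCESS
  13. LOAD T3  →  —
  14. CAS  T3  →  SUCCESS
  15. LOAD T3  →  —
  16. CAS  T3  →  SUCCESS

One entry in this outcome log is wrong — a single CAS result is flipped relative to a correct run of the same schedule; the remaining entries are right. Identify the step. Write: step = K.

Reference trace:
   1) LOAD T2:  M=1  r_T2=1
   2) CAS  T2:  M=2  r_T2=1 ✓
   3) LOAD T2:  M=2  r_T2=2
   4) LOAD T0:  M=2  r_T0=2
   5) CAS  T0:  M=3  r_T0=2 ✓
   6) CAS  T2:  M=3  r_T2=2 ✗
   7) LOAD T0:  M=3  r_T0=3
   8) LOAD T1:  M=3  r_T1=3
   9) CAS  T1:  M=4  r_T1=3 ✓
  10) CAS  T0:  M=4  r_T0=3 ✗
  11) LOAD T3:  M=4  r_T3=4
  12) CAS  T3:  M=5  r_T3=4 ✓
  13) LOAD T3:  M=5  r_T3=5
  14) CAS  T3:  M=6  r_T3=5 ✓
  15) LOAD T3:  M=6  r_T3=6
  16) CAS  T3:  M=7  r_T3=6 ✓
Log disagrees first at step 6.

step = 6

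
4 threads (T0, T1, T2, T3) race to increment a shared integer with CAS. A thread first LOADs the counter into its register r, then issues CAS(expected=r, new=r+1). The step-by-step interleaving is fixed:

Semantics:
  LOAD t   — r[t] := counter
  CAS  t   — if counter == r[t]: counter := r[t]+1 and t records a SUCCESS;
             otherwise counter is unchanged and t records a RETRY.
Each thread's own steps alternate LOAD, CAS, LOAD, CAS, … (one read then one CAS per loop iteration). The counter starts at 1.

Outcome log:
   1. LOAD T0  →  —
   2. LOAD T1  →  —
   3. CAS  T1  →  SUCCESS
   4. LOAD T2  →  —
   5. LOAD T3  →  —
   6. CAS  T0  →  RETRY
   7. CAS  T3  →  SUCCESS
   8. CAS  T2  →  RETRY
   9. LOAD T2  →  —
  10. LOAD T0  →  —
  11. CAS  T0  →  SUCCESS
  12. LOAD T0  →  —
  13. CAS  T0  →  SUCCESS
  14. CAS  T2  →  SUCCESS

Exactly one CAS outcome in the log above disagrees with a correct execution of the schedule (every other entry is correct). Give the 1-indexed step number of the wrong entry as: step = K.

step = 14

Correct run:
T0 LOAD — after: cnt=1, r=1 — load
T1 LOAD — after: cnt=1, r=1 — load
T1 CAS — after: cnt=2, r=1 — ok
T2 LOAD — after: cnt=2, r=2 — load
T3 LOAD — after: cnt=2, r=2 — load
T0 CAS — after: cnt=2, r=1 — retry
T3 CAS — after: cnt=3, r=2 — ok
T2 CAS — after: cnt=3, r=2 — retry
T2 LOAD — after: cnt=3, r=3 — load
T0 LOAD — after: cnt=3, r=3 — load
T0 CAS — after: cnt=4, r=3 — ok
T0 LOAD — after: cnt=4, r=4 — load
T0 CAS — after: cnt=5, r=4 — ok
T2 CAS — after: cnt=5, r=3 — retry
Flip is step 14.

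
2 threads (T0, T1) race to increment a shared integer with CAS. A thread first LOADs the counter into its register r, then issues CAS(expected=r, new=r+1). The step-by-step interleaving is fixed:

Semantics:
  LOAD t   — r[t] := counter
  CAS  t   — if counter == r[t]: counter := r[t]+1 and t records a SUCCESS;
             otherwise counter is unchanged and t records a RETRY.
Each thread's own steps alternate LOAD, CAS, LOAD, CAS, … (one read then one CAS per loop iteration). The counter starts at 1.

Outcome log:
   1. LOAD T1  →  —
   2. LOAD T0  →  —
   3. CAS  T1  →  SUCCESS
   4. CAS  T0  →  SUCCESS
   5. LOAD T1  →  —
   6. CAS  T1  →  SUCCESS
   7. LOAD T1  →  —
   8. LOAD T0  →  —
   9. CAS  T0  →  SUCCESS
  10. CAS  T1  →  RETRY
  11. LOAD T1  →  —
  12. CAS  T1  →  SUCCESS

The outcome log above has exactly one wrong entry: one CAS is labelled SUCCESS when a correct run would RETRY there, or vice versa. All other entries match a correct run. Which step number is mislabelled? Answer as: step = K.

Re-executing:
   1) LOAD T1:  M=1  r_T1=1
   2) LOAD T0:  M=1  r_T0=1
   3) CAS  T1:  M=2  r_T1=1 ✓
   4) CAS  T0:  M=2  r_T0=1 ✗
   5) LOAD T1:  M=2  r_T1=2
   6) CAS  T1:  M=3  r_T1=2 ✓
   7) LOAD T1:  M=3  r_T1=3
   8) LOAD T0:  M=3  r_T0=3
   9) CAS  T0:  M=4  r_T0=3 ✓
  10) CAS  T1:  M=4  r_T1=3 ✗
  11) LOAD T1:  M=4  r_T1=4
  12) CAS  T1:  M=5  r_T1=4 ✓
Log disagrees first at step 4.

step = 4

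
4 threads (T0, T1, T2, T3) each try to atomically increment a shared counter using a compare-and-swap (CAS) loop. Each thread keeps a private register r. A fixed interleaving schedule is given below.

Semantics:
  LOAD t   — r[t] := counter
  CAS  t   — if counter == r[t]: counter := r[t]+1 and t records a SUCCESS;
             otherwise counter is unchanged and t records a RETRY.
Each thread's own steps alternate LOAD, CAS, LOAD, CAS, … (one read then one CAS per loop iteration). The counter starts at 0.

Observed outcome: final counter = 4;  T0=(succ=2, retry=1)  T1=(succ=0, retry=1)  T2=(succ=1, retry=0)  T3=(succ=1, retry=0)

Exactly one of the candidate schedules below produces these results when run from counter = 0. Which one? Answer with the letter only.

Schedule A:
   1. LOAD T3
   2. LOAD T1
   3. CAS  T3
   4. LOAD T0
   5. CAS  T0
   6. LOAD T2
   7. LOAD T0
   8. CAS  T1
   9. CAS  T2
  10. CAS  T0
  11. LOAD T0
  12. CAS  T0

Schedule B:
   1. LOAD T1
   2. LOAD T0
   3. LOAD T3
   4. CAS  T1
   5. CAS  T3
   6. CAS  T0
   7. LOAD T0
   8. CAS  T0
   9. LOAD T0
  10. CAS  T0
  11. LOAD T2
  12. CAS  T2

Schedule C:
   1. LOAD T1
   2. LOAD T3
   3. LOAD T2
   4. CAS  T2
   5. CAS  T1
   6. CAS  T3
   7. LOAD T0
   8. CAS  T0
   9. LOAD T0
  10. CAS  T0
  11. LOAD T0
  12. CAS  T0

A

Simulating candidate A:
T3 LOAD — after: cnt=0, r=0 — load
T1 LOAD — after: cnt=0, r=0 — load
T3 CAS — after: cnt=1, r=0 — ok
T0 LOAD — after: cnt=1, r=1 — load
T0 CAS — after: cnt=2, r=1 — ok
T2 LOAD — after: cnt=2, r=2 — load
T0 LOAD — after: cnt=2, r=2 — load
T1 CAS — after: cnt=2, r=0 — retry
T2 CAS — after: cnt=3, r=2 — ok
T0 CAS — after: cnt=3, r=2 — retry
T0 LOAD — after: cnt=3, r=3 — load
T0 CAS — after: cnt=4, r=3 — ok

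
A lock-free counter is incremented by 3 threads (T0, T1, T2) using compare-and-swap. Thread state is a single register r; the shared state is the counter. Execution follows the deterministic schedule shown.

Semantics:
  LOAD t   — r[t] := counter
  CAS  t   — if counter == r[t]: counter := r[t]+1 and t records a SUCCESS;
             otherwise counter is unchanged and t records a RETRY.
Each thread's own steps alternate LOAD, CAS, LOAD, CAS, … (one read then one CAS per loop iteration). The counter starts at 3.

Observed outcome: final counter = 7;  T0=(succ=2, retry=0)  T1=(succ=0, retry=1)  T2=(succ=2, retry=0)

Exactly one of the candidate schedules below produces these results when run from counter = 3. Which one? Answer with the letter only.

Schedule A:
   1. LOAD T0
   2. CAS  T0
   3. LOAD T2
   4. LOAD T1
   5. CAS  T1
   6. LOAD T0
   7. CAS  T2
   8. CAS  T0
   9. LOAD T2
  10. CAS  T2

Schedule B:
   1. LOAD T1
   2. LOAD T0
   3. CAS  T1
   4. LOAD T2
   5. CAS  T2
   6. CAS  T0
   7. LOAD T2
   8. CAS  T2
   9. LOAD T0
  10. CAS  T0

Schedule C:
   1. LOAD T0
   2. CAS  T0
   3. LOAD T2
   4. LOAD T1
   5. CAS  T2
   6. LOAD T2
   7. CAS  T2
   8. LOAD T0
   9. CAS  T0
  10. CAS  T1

C

Tracing schedule C:
[1] T0.load  rd  (counter 3, T0.r 3)
[2] T0.cas  hit  (counter 4, T0.r 3)
[3] T2.load  rd  (counter 4, T2.r 4)
[4] T1.load  rd  (counter 4, T1.r 4)
[5] T2.cas  hit  (counter 5, T2.r 4)
[6] T2.load  rd  (counter 5, T2.r 5)
[7] T2.cas  hit  (counter 6, T2.r 5)
[8] T0.load  rd  (counter 6, T0.r 6)
[9] T0.cas  hit  (counter 7, T0.r 6)
[10] T1.cas  miss  (counter 7, T1.r 4)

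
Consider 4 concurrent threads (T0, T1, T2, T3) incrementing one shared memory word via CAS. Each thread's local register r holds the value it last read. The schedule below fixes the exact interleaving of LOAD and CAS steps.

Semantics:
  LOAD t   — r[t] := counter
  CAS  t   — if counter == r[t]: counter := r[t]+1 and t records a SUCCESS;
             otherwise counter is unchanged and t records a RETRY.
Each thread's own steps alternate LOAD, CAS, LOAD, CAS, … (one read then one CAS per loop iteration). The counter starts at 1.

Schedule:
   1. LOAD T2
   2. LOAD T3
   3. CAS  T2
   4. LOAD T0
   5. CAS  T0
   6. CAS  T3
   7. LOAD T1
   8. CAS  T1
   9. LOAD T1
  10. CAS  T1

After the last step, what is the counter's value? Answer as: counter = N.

T2 LOAD — after: cnt=1, r=1 — load
T3 LOAD — after: cnt=1, r=1 — load
T2 CAS — after: cnt=2, r=1 — ok
T0 LOAD — after: cnt=2, r=2 — load
T0 CAS — after: cnt=3, r=2 — ok
T3 CAS — after: cnt=3, r=1 — retry
T1 LOAD — after: cnt=3, r=3 — load
T1 CAS — after: cnt=4, r=3 — ok
T1 LOAD — after: cnt=4, r=4 — load
T1 CAS — after: cnt=5, r=4 — ok

counter = 5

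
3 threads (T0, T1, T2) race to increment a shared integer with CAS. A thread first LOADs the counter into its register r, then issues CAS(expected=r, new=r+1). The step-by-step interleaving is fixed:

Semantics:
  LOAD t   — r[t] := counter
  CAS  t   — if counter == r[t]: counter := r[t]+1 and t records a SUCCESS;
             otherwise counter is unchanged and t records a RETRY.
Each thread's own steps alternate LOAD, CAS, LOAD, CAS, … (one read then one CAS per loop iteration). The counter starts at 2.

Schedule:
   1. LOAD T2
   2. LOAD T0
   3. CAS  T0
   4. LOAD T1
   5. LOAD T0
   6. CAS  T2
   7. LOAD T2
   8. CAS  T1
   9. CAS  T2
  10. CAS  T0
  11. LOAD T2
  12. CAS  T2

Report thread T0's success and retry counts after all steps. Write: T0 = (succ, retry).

T0 = (1, 1)

T2 LOAD — after: cnt=2, r=2 — load
T0 LOAD — after: cnt=2, r=2 — load
T0 CAS — after: cnt=3, r=2 — ok
T1 LOAD — after: cnt=3, r=3 — load
T0 LOAD — after: cnt=3, r=3 — load
T2 CAS — after: cnt=3, r=2 — retry
T2 LOAD — after: cnt=3, r=3 — load
T1 CAS — after: cnt=4, r=3 — ok
T2 CAS — after: cnt=4, r=3 — retry
T0 CAS — after: cnt=4, r=3 — retry
T2 LOAD — after: cnt=4, r=4 — load
T2 CAS — after: cnt=5, r=4 — ok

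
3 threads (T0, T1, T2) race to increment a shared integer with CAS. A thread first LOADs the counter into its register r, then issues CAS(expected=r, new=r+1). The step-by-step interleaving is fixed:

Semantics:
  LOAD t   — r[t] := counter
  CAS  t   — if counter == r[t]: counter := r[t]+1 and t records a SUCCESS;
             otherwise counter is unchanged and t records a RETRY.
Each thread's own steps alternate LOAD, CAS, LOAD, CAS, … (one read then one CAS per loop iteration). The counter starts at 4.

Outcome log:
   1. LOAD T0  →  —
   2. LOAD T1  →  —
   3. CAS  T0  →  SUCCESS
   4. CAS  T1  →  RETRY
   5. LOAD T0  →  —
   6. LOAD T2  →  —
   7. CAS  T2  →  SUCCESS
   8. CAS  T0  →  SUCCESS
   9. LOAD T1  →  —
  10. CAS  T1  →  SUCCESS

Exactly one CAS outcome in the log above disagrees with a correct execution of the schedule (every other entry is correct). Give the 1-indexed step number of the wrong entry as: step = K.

Reference trace:
1. LOAD T0 → mem=4 r[T0]=4 [LOAD]
2. LOAD T1 → mem=4 r[T1]=4 [LOAD]
3. CAS T0 → mem=5 r[T0]=4 [OK]
4. CAS T1 → mem=5 r[T1]=4 [RETRY]
5. LOAD T0 → mem=5 r[T0]=5 [LOAD]
6. LOAD T2 → mem=5 r[T2]=5 [LOAD]
7. CAS T2 → mem=6 r[T2]=5 [OK]
8. CAS T0 → mem=6 r[T0]=5 [RETRY]
9. LOAD T1 → mem=6 r[T1]=6 [LOAD]
10. CAS T1 → mem=7 r[T1]=6 [OK]
Mismatch at 8.

step = 8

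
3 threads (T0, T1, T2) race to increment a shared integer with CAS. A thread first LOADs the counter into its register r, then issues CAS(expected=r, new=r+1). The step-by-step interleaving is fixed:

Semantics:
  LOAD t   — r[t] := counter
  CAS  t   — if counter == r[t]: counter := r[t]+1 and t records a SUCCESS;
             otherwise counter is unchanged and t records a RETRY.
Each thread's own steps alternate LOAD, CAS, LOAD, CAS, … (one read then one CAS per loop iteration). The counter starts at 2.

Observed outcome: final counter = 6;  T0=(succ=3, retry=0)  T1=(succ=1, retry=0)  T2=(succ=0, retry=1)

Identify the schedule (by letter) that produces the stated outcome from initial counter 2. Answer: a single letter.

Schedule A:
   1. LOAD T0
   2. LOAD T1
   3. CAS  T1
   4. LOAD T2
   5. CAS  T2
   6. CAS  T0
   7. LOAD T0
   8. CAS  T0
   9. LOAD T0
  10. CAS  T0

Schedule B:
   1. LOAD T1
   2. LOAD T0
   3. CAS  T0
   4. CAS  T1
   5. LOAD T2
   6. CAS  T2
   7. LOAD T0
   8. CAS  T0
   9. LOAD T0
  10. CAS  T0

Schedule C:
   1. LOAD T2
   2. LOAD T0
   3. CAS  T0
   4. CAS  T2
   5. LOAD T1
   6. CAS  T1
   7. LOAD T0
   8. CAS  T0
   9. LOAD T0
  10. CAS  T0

C

Tracing schedule C:
step 1: T2 LOAD ⇒ load; ctr=2 reg=2
step 2: T0 LOAD ⇒ load; ctr=2 reg=2
step 3: T0 CAS ⇒ ok; ctr=3 reg=2
step 4: T2 CAS ⇒ retry; ctr=3 reg=2
step 5: T1 LOAD ⇒ load; ctr=3 reg=3
step 6: T1 CAS ⇒ ok; ctr=4 reg=3
step 7: T0 LOAD ⇒ load; ctr=4 reg=4
step 8: T0 CAS ⇒ ok; ctr=5 reg=4
step 9: T0 LOAD ⇒ load; ctr=5 reg=5
step 10: T0 CAS ⇒ ok; ctr=6 reg=5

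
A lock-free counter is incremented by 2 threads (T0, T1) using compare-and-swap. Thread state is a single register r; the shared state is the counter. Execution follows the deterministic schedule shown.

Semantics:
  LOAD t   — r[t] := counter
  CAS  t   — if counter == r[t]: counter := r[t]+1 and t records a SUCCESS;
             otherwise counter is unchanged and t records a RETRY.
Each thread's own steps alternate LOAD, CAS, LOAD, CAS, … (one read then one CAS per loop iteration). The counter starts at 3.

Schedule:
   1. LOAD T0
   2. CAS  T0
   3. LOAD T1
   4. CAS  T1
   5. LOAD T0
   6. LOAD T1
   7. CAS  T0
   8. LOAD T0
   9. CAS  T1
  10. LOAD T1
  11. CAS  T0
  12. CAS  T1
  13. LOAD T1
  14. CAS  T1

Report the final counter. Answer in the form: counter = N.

step 1: T0 LOAD ⇒ load; ctr=3 reg=3
step 2: T0 CAS ⇒ ok; ctr=4 reg=3
step 3: T1 LOAD ⇒ load; ctr=4 reg=4
step 4: T1 CAS ⇒ ok; ctr=5 reg=4
step 5: T0 LOAD ⇒ load; ctr=5 reg=5
step 6: T1 LOAD ⇒ load; ctr=5 reg=5
step 7: T0 CAS ⇒ ok; ctr=6 reg=5
step 8: T0 LOAD ⇒ load; ctr=6 reg=6
step 9: T1 CAS ⇒ retry; ctr=6 reg=5
step 10: T1 LOAD ⇒ load; ctr=6 reg=6
step 11: T0 CAS ⇒ ok; ctr=7 reg=6
step 12: T1 CAS ⇒ retry; ctr=7 reg=6
step 13: T1 LOAD ⇒ load; ctr=7 reg=7
step 14: T1 CAS ⇒ ok; ctr=8 reg=7

counter = 8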